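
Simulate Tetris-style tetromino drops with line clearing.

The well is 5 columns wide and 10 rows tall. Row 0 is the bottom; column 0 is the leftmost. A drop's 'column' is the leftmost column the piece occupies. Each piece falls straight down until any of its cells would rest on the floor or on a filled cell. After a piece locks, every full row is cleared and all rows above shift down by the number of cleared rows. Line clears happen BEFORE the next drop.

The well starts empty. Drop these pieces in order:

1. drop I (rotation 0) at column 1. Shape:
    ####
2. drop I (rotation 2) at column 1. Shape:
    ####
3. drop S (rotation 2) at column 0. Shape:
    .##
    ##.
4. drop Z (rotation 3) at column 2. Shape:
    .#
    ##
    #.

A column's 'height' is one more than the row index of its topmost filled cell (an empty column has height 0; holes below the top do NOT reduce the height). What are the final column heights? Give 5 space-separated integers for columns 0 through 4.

Answer: 3 4 6 7 2

Derivation:
Drop 1: I rot0 at col 1 lands with bottom-row=0; cleared 0 line(s) (total 0); column heights now [0 1 1 1 1], max=1
Drop 2: I rot2 at col 1 lands with bottom-row=1; cleared 0 line(s) (total 0); column heights now [0 2 2 2 2], max=2
Drop 3: S rot2 at col 0 lands with bottom-row=2; cleared 0 line(s) (total 0); column heights now [3 4 4 2 2], max=4
Drop 4: Z rot3 at col 2 lands with bottom-row=4; cleared 0 line(s) (total 0); column heights now [3 4 6 7 2], max=7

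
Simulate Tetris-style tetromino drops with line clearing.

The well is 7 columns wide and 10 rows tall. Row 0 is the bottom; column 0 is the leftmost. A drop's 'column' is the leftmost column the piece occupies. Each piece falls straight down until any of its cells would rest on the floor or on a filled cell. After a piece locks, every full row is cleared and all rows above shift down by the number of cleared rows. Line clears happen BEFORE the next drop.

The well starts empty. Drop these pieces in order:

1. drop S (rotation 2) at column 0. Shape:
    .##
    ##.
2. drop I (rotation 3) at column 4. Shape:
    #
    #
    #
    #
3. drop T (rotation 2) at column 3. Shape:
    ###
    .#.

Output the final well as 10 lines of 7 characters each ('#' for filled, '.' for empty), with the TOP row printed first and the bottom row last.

Answer: .......
.......
.......
.......
...###.
....#..
....#..
....#..
.##.#..
##..#..

Derivation:
Drop 1: S rot2 at col 0 lands with bottom-row=0; cleared 0 line(s) (total 0); column heights now [1 2 2 0 0 0 0], max=2
Drop 2: I rot3 at col 4 lands with bottom-row=0; cleared 0 line(s) (total 0); column heights now [1 2 2 0 4 0 0], max=4
Drop 3: T rot2 at col 3 lands with bottom-row=4; cleared 0 line(s) (total 0); column heights now [1 2 2 6 6 6 0], max=6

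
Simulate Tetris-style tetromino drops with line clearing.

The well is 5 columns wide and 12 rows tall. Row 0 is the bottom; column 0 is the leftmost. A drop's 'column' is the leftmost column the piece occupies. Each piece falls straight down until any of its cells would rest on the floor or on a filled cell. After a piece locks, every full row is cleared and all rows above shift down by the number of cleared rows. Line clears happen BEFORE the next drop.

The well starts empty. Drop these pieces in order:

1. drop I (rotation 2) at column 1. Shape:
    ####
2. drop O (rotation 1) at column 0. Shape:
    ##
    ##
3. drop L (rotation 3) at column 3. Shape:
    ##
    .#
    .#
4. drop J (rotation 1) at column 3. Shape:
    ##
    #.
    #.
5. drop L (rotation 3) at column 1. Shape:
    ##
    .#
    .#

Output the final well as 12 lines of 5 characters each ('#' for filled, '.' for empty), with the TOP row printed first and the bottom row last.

Drop 1: I rot2 at col 1 lands with bottom-row=0; cleared 0 line(s) (total 0); column heights now [0 1 1 1 1], max=1
Drop 2: O rot1 at col 0 lands with bottom-row=1; cleared 0 line(s) (total 0); column heights now [3 3 1 1 1], max=3
Drop 3: L rot3 at col 3 lands with bottom-row=1; cleared 0 line(s) (total 0); column heights now [3 3 1 4 4], max=4
Drop 4: J rot1 at col 3 lands with bottom-row=4; cleared 0 line(s) (total 0); column heights now [3 3 1 7 7], max=7
Drop 5: L rot3 at col 1 lands with bottom-row=1; cleared 0 line(s) (total 0); column heights now [3 4 4 7 7], max=7

Answer: .....
.....
.....
.....
.....
...##
...#.
...#.
.####
###.#
###.#
.####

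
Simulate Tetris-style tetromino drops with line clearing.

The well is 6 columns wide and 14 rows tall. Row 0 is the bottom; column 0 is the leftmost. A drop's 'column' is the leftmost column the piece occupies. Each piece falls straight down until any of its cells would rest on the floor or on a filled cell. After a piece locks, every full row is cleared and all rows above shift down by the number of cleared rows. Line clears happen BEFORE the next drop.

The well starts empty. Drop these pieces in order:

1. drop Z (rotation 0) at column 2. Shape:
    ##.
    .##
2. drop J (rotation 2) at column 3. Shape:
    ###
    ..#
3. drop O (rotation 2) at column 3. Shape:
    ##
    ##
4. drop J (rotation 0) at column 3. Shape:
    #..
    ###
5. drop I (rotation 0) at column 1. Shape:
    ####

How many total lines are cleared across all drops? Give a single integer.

Drop 1: Z rot0 at col 2 lands with bottom-row=0; cleared 0 line(s) (total 0); column heights now [0 0 2 2 1 0], max=2
Drop 2: J rot2 at col 3 lands with bottom-row=1; cleared 0 line(s) (total 0); column heights now [0 0 2 3 3 3], max=3
Drop 3: O rot2 at col 3 lands with bottom-row=3; cleared 0 line(s) (total 0); column heights now [0 0 2 5 5 3], max=5
Drop 4: J rot0 at col 3 lands with bottom-row=5; cleared 0 line(s) (total 0); column heights now [0 0 2 7 6 6], max=7
Drop 5: I rot0 at col 1 lands with bottom-row=7; cleared 0 line(s) (total 0); column heights now [0 8 8 8 8 6], max=8

Answer: 0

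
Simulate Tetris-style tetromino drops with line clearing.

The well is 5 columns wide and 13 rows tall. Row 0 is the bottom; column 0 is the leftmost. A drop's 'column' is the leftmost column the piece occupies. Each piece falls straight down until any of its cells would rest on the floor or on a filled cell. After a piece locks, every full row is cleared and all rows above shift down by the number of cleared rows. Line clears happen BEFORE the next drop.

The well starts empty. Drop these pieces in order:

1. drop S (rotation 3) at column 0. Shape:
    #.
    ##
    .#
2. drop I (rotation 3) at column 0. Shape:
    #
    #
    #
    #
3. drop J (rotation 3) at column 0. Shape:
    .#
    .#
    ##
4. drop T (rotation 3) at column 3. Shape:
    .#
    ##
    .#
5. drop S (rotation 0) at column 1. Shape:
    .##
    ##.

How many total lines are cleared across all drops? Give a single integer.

Drop 1: S rot3 at col 0 lands with bottom-row=0; cleared 0 line(s) (total 0); column heights now [3 2 0 0 0], max=3
Drop 2: I rot3 at col 0 lands with bottom-row=3; cleared 0 line(s) (total 0); column heights now [7 2 0 0 0], max=7
Drop 3: J rot3 at col 0 lands with bottom-row=7; cleared 0 line(s) (total 0); column heights now [8 10 0 0 0], max=10
Drop 4: T rot3 at col 3 lands with bottom-row=0; cleared 0 line(s) (total 0); column heights now [8 10 0 2 3], max=10
Drop 5: S rot0 at col 1 lands with bottom-row=10; cleared 0 line(s) (total 0); column heights now [8 11 12 12 3], max=12

Answer: 0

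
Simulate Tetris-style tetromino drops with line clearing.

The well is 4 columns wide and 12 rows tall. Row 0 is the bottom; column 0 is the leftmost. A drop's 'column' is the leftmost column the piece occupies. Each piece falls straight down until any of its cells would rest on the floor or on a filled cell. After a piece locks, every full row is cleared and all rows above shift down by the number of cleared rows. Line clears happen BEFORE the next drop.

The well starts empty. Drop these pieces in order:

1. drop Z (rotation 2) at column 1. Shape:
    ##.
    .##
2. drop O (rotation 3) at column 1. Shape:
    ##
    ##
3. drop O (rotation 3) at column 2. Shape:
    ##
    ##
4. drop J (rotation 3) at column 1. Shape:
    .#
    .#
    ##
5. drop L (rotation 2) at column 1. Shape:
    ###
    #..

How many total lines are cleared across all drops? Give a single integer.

Answer: 0

Derivation:
Drop 1: Z rot2 at col 1 lands with bottom-row=0; cleared 0 line(s) (total 0); column heights now [0 2 2 1], max=2
Drop 2: O rot3 at col 1 lands with bottom-row=2; cleared 0 line(s) (total 0); column heights now [0 4 4 1], max=4
Drop 3: O rot3 at col 2 lands with bottom-row=4; cleared 0 line(s) (total 0); column heights now [0 4 6 6], max=6
Drop 4: J rot3 at col 1 lands with bottom-row=6; cleared 0 line(s) (total 0); column heights now [0 7 9 6], max=9
Drop 5: L rot2 at col 1 lands with bottom-row=8; cleared 0 line(s) (total 0); column heights now [0 10 10 10], max=10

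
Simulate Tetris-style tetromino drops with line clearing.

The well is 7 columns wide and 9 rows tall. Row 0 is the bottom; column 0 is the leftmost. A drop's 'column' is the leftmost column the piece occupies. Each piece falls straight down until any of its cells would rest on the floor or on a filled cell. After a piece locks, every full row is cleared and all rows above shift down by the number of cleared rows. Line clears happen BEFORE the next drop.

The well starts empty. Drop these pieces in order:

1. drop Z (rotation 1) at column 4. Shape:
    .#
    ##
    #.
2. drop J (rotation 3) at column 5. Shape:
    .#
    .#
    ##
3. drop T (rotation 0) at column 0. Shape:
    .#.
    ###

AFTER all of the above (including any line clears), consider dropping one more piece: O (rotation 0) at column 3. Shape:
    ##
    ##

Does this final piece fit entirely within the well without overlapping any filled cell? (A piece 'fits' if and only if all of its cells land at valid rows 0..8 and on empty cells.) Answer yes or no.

Answer: yes

Derivation:
Drop 1: Z rot1 at col 4 lands with bottom-row=0; cleared 0 line(s) (total 0); column heights now [0 0 0 0 2 3 0], max=3
Drop 2: J rot3 at col 5 lands with bottom-row=3; cleared 0 line(s) (total 0); column heights now [0 0 0 0 2 4 6], max=6
Drop 3: T rot0 at col 0 lands with bottom-row=0; cleared 0 line(s) (total 0); column heights now [1 2 1 0 2 4 6], max=6
Test piece O rot0 at col 3 (width 2): heights before test = [1 2 1 0 2 4 6]; fits = True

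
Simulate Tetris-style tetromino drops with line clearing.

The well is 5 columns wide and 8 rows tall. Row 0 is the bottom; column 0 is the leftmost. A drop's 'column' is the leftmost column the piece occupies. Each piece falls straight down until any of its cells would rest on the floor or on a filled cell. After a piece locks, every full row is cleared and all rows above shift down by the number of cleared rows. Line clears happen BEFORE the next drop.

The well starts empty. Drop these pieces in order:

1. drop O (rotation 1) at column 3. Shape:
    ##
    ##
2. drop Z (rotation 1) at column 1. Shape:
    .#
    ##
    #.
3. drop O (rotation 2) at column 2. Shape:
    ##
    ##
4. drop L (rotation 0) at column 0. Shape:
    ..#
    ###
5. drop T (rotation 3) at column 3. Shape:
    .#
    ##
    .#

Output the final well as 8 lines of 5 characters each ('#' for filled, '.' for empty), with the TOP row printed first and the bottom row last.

Answer: .....
.....
..#.#
..###
..##.
..#..
.####
.#.##

Derivation:
Drop 1: O rot1 at col 3 lands with bottom-row=0; cleared 0 line(s) (total 0); column heights now [0 0 0 2 2], max=2
Drop 2: Z rot1 at col 1 lands with bottom-row=0; cleared 0 line(s) (total 0); column heights now [0 2 3 2 2], max=3
Drop 3: O rot2 at col 2 lands with bottom-row=3; cleared 0 line(s) (total 0); column heights now [0 2 5 5 2], max=5
Drop 4: L rot0 at col 0 lands with bottom-row=5; cleared 0 line(s) (total 0); column heights now [6 6 7 5 2], max=7
Drop 5: T rot3 at col 3 lands with bottom-row=4; cleared 1 line(s) (total 1); column heights now [0 2 6 5 6], max=6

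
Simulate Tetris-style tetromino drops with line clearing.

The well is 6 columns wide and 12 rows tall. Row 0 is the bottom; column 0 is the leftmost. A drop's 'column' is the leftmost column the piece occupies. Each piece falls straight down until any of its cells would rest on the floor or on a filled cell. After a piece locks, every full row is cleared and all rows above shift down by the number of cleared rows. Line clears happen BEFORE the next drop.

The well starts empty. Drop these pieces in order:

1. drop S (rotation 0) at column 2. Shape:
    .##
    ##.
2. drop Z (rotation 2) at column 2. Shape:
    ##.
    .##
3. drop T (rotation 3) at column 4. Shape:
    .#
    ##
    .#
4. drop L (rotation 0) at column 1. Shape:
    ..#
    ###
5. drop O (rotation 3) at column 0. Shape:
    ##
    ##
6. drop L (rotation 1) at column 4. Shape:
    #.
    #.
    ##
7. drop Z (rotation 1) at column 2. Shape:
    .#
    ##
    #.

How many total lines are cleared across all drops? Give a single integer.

Answer: 1

Derivation:
Drop 1: S rot0 at col 2 lands with bottom-row=0; cleared 0 line(s) (total 0); column heights now [0 0 1 2 2 0], max=2
Drop 2: Z rot2 at col 2 lands with bottom-row=2; cleared 0 line(s) (total 0); column heights now [0 0 4 4 3 0], max=4
Drop 3: T rot3 at col 4 lands with bottom-row=2; cleared 0 line(s) (total 0); column heights now [0 0 4 4 4 5], max=5
Drop 4: L rot0 at col 1 lands with bottom-row=4; cleared 0 line(s) (total 0); column heights now [0 5 5 6 4 5], max=6
Drop 5: O rot3 at col 0 lands with bottom-row=5; cleared 0 line(s) (total 0); column heights now [7 7 5 6 4 5], max=7
Drop 6: L rot1 at col 4 lands with bottom-row=5; cleared 0 line(s) (total 0); column heights now [7 7 5 6 8 6], max=8
Drop 7: Z rot1 at col 2 lands with bottom-row=5; cleared 1 line(s) (total 1); column heights now [6 6 6 7 7 5], max=7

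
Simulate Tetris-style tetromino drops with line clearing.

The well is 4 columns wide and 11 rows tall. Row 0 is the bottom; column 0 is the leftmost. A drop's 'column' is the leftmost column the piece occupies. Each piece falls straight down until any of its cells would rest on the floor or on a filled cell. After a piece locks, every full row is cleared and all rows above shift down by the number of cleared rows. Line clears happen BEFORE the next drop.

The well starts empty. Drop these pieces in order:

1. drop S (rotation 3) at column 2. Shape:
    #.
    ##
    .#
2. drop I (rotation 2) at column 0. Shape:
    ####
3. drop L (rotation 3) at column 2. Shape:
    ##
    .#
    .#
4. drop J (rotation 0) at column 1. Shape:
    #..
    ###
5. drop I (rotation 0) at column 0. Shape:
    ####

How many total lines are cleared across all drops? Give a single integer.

Drop 1: S rot3 at col 2 lands with bottom-row=0; cleared 0 line(s) (total 0); column heights now [0 0 3 2], max=3
Drop 2: I rot2 at col 0 lands with bottom-row=3; cleared 1 line(s) (total 1); column heights now [0 0 3 2], max=3
Drop 3: L rot3 at col 2 lands with bottom-row=2; cleared 0 line(s) (total 1); column heights now [0 0 5 5], max=5
Drop 4: J rot0 at col 1 lands with bottom-row=5; cleared 0 line(s) (total 1); column heights now [0 7 6 6], max=7
Drop 5: I rot0 at col 0 lands with bottom-row=7; cleared 1 line(s) (total 2); column heights now [0 7 6 6], max=7

Answer: 2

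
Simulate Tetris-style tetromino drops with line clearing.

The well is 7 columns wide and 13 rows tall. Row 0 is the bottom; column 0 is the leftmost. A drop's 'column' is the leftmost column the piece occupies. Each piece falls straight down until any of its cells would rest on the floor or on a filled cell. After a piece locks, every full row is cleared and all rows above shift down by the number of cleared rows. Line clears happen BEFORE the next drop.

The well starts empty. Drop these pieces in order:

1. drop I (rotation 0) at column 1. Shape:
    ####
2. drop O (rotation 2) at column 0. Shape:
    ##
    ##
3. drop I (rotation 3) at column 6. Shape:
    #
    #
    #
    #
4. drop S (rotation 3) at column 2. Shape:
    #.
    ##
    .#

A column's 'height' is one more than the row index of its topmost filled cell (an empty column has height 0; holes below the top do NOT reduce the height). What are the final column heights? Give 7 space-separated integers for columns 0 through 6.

Drop 1: I rot0 at col 1 lands with bottom-row=0; cleared 0 line(s) (total 0); column heights now [0 1 1 1 1 0 0], max=1
Drop 2: O rot2 at col 0 lands with bottom-row=1; cleared 0 line(s) (total 0); column heights now [3 3 1 1 1 0 0], max=3
Drop 3: I rot3 at col 6 lands with bottom-row=0; cleared 0 line(s) (total 0); column heights now [3 3 1 1 1 0 4], max=4
Drop 4: S rot3 at col 2 lands with bottom-row=1; cleared 0 line(s) (total 0); column heights now [3 3 4 3 1 0 4], max=4

Answer: 3 3 4 3 1 0 4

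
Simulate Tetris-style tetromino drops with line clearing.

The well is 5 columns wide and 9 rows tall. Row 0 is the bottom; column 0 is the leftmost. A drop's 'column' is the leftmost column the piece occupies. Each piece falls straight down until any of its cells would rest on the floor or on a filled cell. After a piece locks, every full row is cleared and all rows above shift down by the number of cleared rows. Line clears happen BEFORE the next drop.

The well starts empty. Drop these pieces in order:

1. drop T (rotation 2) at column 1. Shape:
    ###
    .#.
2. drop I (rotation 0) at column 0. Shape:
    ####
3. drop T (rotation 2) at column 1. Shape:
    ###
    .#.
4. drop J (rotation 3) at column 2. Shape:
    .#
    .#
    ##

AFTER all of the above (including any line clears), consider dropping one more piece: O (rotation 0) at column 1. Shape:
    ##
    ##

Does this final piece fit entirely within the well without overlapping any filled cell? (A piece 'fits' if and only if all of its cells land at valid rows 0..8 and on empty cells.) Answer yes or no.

Answer: yes

Derivation:
Drop 1: T rot2 at col 1 lands with bottom-row=0; cleared 0 line(s) (total 0); column heights now [0 2 2 2 0], max=2
Drop 2: I rot0 at col 0 lands with bottom-row=2; cleared 0 line(s) (total 0); column heights now [3 3 3 3 0], max=3
Drop 3: T rot2 at col 1 lands with bottom-row=3; cleared 0 line(s) (total 0); column heights now [3 5 5 5 0], max=5
Drop 4: J rot3 at col 2 lands with bottom-row=5; cleared 0 line(s) (total 0); column heights now [3 5 6 8 0], max=8
Test piece O rot0 at col 1 (width 2): heights before test = [3 5 6 8 0]; fits = True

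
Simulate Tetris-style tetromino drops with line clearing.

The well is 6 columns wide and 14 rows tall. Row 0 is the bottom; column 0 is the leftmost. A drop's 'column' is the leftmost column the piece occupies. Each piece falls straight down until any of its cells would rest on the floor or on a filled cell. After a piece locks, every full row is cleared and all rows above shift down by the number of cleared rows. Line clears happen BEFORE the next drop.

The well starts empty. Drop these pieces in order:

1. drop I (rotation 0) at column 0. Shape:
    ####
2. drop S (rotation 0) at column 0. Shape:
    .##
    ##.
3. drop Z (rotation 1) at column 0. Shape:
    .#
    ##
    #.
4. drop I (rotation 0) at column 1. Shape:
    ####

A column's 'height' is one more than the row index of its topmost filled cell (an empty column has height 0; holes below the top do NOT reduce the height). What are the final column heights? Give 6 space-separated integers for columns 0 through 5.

Answer: 4 6 6 6 6 0

Derivation:
Drop 1: I rot0 at col 0 lands with bottom-row=0; cleared 0 line(s) (total 0); column heights now [1 1 1 1 0 0], max=1
Drop 2: S rot0 at col 0 lands with bottom-row=1; cleared 0 line(s) (total 0); column heights now [2 3 3 1 0 0], max=3
Drop 3: Z rot1 at col 0 lands with bottom-row=2; cleared 0 line(s) (total 0); column heights now [4 5 3 1 0 0], max=5
Drop 4: I rot0 at col 1 lands with bottom-row=5; cleared 0 line(s) (total 0); column heights now [4 6 6 6 6 0], max=6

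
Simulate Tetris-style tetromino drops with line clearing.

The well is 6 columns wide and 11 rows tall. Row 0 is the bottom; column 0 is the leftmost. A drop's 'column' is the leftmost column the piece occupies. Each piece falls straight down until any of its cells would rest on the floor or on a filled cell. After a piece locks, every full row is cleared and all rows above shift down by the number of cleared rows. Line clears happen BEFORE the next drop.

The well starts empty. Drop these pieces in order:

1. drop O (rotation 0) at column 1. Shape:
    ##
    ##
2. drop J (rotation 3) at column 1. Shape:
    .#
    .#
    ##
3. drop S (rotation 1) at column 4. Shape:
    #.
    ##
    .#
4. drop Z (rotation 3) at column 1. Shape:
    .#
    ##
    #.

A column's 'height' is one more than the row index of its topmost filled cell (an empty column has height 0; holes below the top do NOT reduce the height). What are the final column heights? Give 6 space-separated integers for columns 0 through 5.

Answer: 0 6 7 0 3 2

Derivation:
Drop 1: O rot0 at col 1 lands with bottom-row=0; cleared 0 line(s) (total 0); column heights now [0 2 2 0 0 0], max=2
Drop 2: J rot3 at col 1 lands with bottom-row=2; cleared 0 line(s) (total 0); column heights now [0 3 5 0 0 0], max=5
Drop 3: S rot1 at col 4 lands with bottom-row=0; cleared 0 line(s) (total 0); column heights now [0 3 5 0 3 2], max=5
Drop 4: Z rot3 at col 1 lands with bottom-row=4; cleared 0 line(s) (total 0); column heights now [0 6 7 0 3 2], max=7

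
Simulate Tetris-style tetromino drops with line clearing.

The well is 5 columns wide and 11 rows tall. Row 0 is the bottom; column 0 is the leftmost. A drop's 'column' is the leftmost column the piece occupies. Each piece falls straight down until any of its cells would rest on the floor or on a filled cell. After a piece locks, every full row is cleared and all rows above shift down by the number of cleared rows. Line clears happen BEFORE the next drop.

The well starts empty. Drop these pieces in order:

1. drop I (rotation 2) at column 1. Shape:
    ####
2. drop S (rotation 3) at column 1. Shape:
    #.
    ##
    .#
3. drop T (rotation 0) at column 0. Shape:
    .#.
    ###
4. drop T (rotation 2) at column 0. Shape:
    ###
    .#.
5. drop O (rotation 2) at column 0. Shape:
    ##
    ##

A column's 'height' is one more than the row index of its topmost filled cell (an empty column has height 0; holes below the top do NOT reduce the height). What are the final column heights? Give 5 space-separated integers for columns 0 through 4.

Answer: 10 10 8 1 1

Derivation:
Drop 1: I rot2 at col 1 lands with bottom-row=0; cleared 0 line(s) (total 0); column heights now [0 1 1 1 1], max=1
Drop 2: S rot3 at col 1 lands with bottom-row=1; cleared 0 line(s) (total 0); column heights now [0 4 3 1 1], max=4
Drop 3: T rot0 at col 0 lands with bottom-row=4; cleared 0 line(s) (total 0); column heights now [5 6 5 1 1], max=6
Drop 4: T rot2 at col 0 lands with bottom-row=6; cleared 0 line(s) (total 0); column heights now [8 8 8 1 1], max=8
Drop 5: O rot2 at col 0 lands with bottom-row=8; cleared 0 line(s) (total 0); column heights now [10 10 8 1 1], max=10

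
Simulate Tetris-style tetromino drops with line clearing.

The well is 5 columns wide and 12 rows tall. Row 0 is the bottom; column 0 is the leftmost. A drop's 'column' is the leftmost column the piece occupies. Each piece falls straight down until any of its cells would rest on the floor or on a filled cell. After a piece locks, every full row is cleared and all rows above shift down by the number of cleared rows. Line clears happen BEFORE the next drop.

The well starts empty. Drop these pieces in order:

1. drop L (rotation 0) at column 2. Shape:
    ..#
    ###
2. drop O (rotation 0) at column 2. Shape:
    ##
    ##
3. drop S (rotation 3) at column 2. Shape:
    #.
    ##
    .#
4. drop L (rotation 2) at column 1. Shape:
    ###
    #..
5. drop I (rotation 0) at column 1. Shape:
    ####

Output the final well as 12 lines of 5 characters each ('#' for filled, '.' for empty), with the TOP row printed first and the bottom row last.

Drop 1: L rot0 at col 2 lands with bottom-row=0; cleared 0 line(s) (total 0); column heights now [0 0 1 1 2], max=2
Drop 2: O rot0 at col 2 lands with bottom-row=1; cleared 0 line(s) (total 0); column heights now [0 0 3 3 2], max=3
Drop 3: S rot3 at col 2 lands with bottom-row=3; cleared 0 line(s) (total 0); column heights now [0 0 6 5 2], max=6
Drop 4: L rot2 at col 1 lands with bottom-row=5; cleared 0 line(s) (total 0); column heights now [0 7 7 7 2], max=7
Drop 5: I rot0 at col 1 lands with bottom-row=7; cleared 0 line(s) (total 0); column heights now [0 8 8 8 8], max=8

Answer: .....
.....
.....
.....
.####
.###.
.##..
..##.
...#.
..##.
..###
..###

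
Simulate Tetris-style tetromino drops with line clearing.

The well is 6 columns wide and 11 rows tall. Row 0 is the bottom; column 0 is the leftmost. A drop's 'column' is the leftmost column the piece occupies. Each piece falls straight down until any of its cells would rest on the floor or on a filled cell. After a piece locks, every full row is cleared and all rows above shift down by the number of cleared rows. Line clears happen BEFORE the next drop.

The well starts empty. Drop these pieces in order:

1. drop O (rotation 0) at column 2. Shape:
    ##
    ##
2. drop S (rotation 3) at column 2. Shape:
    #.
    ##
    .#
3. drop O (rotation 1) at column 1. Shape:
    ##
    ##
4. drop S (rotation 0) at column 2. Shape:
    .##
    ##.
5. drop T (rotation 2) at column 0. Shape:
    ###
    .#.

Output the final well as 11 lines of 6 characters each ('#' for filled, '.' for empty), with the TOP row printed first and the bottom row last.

Answer: ......
......
#####.
.###..
.##...
.##...
..#...
..##..
...#..
..##..
..##..

Derivation:
Drop 1: O rot0 at col 2 lands with bottom-row=0; cleared 0 line(s) (total 0); column heights now [0 0 2 2 0 0], max=2
Drop 2: S rot3 at col 2 lands with bottom-row=2; cleared 0 line(s) (total 0); column heights now [0 0 5 4 0 0], max=5
Drop 3: O rot1 at col 1 lands with bottom-row=5; cleared 0 line(s) (total 0); column heights now [0 7 7 4 0 0], max=7
Drop 4: S rot0 at col 2 lands with bottom-row=7; cleared 0 line(s) (total 0); column heights now [0 7 8 9 9 0], max=9
Drop 5: T rot2 at col 0 lands with bottom-row=7; cleared 0 line(s) (total 0); column heights now [9 9 9 9 9 0], max=9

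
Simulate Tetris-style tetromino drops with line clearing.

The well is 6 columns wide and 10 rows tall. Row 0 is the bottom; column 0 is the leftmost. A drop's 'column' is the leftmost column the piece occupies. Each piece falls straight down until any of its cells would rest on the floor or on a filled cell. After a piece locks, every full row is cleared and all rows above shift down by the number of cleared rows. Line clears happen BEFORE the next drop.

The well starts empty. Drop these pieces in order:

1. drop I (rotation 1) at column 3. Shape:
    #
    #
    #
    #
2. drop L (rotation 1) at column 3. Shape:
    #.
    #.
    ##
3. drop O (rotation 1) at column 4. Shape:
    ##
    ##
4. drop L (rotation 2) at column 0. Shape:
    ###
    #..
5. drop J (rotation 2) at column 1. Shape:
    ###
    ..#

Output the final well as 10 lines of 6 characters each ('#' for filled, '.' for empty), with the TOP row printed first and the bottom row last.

Drop 1: I rot1 at col 3 lands with bottom-row=0; cleared 0 line(s) (total 0); column heights now [0 0 0 4 0 0], max=4
Drop 2: L rot1 at col 3 lands with bottom-row=4; cleared 0 line(s) (total 0); column heights now [0 0 0 7 5 0], max=7
Drop 3: O rot1 at col 4 lands with bottom-row=5; cleared 0 line(s) (total 0); column heights now [0 0 0 7 7 7], max=7
Drop 4: L rot2 at col 0 lands with bottom-row=0; cleared 0 line(s) (total 0); column heights now [2 2 2 7 7 7], max=7
Drop 5: J rot2 at col 1 lands with bottom-row=7; cleared 0 line(s) (total 0); column heights now [2 9 9 9 7 7], max=9

Answer: ......
.###..
...#..
...###
...###
...##.
...#..
...#..
####..
#..#..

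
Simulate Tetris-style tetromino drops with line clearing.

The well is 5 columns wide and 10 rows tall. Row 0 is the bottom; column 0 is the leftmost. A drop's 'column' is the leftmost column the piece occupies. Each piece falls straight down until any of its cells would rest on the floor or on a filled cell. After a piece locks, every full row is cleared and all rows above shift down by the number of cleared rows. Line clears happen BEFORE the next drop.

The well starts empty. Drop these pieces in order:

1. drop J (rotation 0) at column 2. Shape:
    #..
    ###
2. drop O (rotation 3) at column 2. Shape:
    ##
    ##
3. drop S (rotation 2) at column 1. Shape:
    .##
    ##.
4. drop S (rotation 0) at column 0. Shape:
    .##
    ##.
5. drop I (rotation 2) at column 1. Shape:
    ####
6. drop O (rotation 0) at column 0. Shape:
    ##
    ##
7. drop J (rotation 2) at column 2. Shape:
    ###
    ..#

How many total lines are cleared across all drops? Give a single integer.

Drop 1: J rot0 at col 2 lands with bottom-row=0; cleared 0 line(s) (total 0); column heights now [0 0 2 1 1], max=2
Drop 2: O rot3 at col 2 lands with bottom-row=2; cleared 0 line(s) (total 0); column heights now [0 0 4 4 1], max=4
Drop 3: S rot2 at col 1 lands with bottom-row=4; cleared 0 line(s) (total 0); column heights now [0 5 6 6 1], max=6
Drop 4: S rot0 at col 0 lands with bottom-row=5; cleared 0 line(s) (total 0); column heights now [6 7 7 6 1], max=7
Drop 5: I rot2 at col 1 lands with bottom-row=7; cleared 0 line(s) (total 0); column heights now [6 8 8 8 8], max=8
Drop 6: O rot0 at col 0 lands with bottom-row=8; cleared 0 line(s) (total 0); column heights now [10 10 8 8 8], max=10
Drop 7: J rot2 at col 2 lands with bottom-row=8; cleared 1 line(s) (total 1); column heights now [9 9 8 8 9], max=9

Answer: 1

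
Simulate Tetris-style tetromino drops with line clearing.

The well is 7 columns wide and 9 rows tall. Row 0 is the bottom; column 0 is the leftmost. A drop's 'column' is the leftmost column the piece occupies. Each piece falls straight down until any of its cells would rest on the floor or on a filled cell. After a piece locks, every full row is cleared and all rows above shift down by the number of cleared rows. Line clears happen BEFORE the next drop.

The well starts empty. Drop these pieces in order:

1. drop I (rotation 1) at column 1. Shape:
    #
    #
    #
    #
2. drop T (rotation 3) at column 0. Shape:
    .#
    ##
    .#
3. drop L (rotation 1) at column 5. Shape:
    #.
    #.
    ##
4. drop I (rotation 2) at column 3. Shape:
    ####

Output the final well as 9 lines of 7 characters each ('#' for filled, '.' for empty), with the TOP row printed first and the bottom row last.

Drop 1: I rot1 at col 1 lands with bottom-row=0; cleared 0 line(s) (total 0); column heights now [0 4 0 0 0 0 0], max=4
Drop 2: T rot3 at col 0 lands with bottom-row=4; cleared 0 line(s) (total 0); column heights now [6 7 0 0 0 0 0], max=7
Drop 3: L rot1 at col 5 lands with bottom-row=0; cleared 0 line(s) (total 0); column heights now [6 7 0 0 0 3 1], max=7
Drop 4: I rot2 at col 3 lands with bottom-row=3; cleared 0 line(s) (total 0); column heights now [6 7 0 4 4 4 4], max=7

Answer: .......
.......
.#.....
##.....
.#.....
.#.####
.#...#.
.#...#.
.#...##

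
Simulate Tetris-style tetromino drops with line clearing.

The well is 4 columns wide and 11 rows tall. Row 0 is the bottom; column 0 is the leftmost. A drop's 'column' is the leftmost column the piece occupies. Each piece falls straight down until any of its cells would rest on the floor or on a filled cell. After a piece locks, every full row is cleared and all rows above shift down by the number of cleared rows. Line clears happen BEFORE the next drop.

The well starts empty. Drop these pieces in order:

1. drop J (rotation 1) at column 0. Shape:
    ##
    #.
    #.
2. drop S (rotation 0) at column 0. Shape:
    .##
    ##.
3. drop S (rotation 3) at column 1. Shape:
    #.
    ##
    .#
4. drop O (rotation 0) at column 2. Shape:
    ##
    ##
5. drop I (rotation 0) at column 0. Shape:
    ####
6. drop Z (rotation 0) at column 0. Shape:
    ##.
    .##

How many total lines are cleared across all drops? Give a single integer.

Answer: 1

Derivation:
Drop 1: J rot1 at col 0 lands with bottom-row=0; cleared 0 line(s) (total 0); column heights now [3 3 0 0], max=3
Drop 2: S rot0 at col 0 lands with bottom-row=3; cleared 0 line(s) (total 0); column heights now [4 5 5 0], max=5
Drop 3: S rot3 at col 1 lands with bottom-row=5; cleared 0 line(s) (total 0); column heights now [4 8 7 0], max=8
Drop 4: O rot0 at col 2 lands with bottom-row=7; cleared 0 line(s) (total 0); column heights now [4 8 9 9], max=9
Drop 5: I rot0 at col 0 lands with bottom-row=9; cleared 1 line(s) (total 1); column heights now [4 8 9 9], max=9
Drop 6: Z rot0 at col 0 lands with bottom-row=9; cleared 0 line(s) (total 1); column heights now [11 11 10 9], max=11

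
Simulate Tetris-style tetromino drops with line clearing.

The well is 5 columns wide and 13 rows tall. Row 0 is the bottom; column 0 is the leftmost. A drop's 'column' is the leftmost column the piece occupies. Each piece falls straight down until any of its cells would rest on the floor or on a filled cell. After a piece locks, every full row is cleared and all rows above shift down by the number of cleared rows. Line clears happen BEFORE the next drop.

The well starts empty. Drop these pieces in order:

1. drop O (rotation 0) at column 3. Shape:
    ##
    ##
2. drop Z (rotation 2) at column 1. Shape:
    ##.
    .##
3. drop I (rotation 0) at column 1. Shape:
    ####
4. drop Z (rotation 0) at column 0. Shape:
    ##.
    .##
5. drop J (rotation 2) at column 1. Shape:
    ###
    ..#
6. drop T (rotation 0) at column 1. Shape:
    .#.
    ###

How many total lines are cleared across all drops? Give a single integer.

Drop 1: O rot0 at col 3 lands with bottom-row=0; cleared 0 line(s) (total 0); column heights now [0 0 0 2 2], max=2
Drop 2: Z rot2 at col 1 lands with bottom-row=2; cleared 0 line(s) (total 0); column heights now [0 4 4 3 2], max=4
Drop 3: I rot0 at col 1 lands with bottom-row=4; cleared 0 line(s) (total 0); column heights now [0 5 5 5 5], max=5
Drop 4: Z rot0 at col 0 lands with bottom-row=5; cleared 0 line(s) (total 0); column heights now [7 7 6 5 5], max=7
Drop 5: J rot2 at col 1 lands with bottom-row=6; cleared 0 line(s) (total 0); column heights now [7 8 8 8 5], max=8
Drop 6: T rot0 at col 1 lands with bottom-row=8; cleared 0 line(s) (total 0); column heights now [7 9 10 9 5], max=10

Answer: 0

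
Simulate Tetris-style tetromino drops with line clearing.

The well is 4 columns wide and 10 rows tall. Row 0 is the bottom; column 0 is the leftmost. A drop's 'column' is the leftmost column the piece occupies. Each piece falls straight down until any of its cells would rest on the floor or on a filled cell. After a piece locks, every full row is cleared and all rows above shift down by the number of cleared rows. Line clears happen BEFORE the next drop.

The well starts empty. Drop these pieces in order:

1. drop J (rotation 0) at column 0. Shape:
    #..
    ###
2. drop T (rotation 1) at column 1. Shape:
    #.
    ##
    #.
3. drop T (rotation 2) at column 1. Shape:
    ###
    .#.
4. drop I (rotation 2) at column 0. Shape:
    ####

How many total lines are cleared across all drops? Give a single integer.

Answer: 1

Derivation:
Drop 1: J rot0 at col 0 lands with bottom-row=0; cleared 0 line(s) (total 0); column heights now [2 1 1 0], max=2
Drop 2: T rot1 at col 1 lands with bottom-row=1; cleared 0 line(s) (total 0); column heights now [2 4 3 0], max=4
Drop 3: T rot2 at col 1 lands with bottom-row=3; cleared 0 line(s) (total 0); column heights now [2 5 5 5], max=5
Drop 4: I rot2 at col 0 lands with bottom-row=5; cleared 1 line(s) (total 1); column heights now [2 5 5 5], max=5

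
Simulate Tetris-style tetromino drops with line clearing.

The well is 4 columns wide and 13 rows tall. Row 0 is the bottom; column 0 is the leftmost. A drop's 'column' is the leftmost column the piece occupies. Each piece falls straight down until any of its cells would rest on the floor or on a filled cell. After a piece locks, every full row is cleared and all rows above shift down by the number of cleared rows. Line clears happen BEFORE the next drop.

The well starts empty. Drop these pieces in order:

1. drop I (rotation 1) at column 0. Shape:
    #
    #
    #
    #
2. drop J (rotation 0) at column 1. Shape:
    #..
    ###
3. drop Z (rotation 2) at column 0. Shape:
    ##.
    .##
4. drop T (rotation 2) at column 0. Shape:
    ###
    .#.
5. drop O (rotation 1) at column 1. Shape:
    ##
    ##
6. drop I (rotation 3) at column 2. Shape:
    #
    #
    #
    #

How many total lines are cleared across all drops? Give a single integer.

Answer: 1

Derivation:
Drop 1: I rot1 at col 0 lands with bottom-row=0; cleared 0 line(s) (total 0); column heights now [4 0 0 0], max=4
Drop 2: J rot0 at col 1 lands with bottom-row=0; cleared 1 line(s) (total 1); column heights now [3 1 0 0], max=3
Drop 3: Z rot2 at col 0 lands with bottom-row=2; cleared 0 line(s) (total 1); column heights now [4 4 3 0], max=4
Drop 4: T rot2 at col 0 lands with bottom-row=4; cleared 0 line(s) (total 1); column heights now [6 6 6 0], max=6
Drop 5: O rot1 at col 1 lands with bottom-row=6; cleared 0 line(s) (total 1); column heights now [6 8 8 0], max=8
Drop 6: I rot3 at col 2 lands with bottom-row=8; cleared 0 line(s) (total 1); column heights now [6 8 12 0], max=12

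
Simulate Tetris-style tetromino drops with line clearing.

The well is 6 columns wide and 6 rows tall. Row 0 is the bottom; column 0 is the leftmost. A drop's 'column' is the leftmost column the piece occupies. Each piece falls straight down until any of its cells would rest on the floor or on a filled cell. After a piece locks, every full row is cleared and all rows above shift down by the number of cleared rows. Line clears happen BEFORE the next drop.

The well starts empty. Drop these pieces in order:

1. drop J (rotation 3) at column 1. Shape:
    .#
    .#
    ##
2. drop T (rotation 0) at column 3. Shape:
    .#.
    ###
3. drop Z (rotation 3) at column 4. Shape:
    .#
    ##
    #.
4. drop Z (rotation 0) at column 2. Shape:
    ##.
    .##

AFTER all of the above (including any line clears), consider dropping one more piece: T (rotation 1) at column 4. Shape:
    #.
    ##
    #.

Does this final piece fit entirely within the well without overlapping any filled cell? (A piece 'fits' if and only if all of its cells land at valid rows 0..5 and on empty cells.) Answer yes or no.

Answer: no

Derivation:
Drop 1: J rot3 at col 1 lands with bottom-row=0; cleared 0 line(s) (total 0); column heights now [0 1 3 0 0 0], max=3
Drop 2: T rot0 at col 3 lands with bottom-row=0; cleared 0 line(s) (total 0); column heights now [0 1 3 1 2 1], max=3
Drop 3: Z rot3 at col 4 lands with bottom-row=2; cleared 0 line(s) (total 0); column heights now [0 1 3 1 4 5], max=5
Drop 4: Z rot0 at col 2 lands with bottom-row=4; cleared 0 line(s) (total 0); column heights now [0 1 6 6 5 5], max=6
Test piece T rot1 at col 4 (width 2): heights before test = [0 1 6 6 5 5]; fits = False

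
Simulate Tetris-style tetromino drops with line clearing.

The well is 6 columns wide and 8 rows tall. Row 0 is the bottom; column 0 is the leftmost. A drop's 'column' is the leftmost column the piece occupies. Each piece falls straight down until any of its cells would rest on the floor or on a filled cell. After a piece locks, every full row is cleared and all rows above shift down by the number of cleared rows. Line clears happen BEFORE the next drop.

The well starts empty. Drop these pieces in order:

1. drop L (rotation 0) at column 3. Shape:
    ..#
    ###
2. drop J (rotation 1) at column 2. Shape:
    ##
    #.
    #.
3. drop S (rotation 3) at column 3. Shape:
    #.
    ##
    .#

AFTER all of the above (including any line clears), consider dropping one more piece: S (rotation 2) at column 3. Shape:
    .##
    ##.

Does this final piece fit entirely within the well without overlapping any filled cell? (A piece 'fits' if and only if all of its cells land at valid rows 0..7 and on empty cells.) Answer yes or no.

Drop 1: L rot0 at col 3 lands with bottom-row=0; cleared 0 line(s) (total 0); column heights now [0 0 0 1 1 2], max=2
Drop 2: J rot1 at col 2 lands with bottom-row=0; cleared 0 line(s) (total 0); column heights now [0 0 3 3 1 2], max=3
Drop 3: S rot3 at col 3 lands with bottom-row=2; cleared 0 line(s) (total 0); column heights now [0 0 3 5 4 2], max=5
Test piece S rot2 at col 3 (width 3): heights before test = [0 0 3 5 4 2]; fits = True

Answer: yes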